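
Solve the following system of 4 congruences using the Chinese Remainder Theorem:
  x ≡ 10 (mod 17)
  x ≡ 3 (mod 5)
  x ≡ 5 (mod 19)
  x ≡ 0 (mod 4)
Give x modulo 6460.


Product of moduli M = 17 · 5 · 19 · 4 = 6460.
Merge one congruence at a time:
  Start: x ≡ 10 (mod 17).
  Combine with x ≡ 3 (mod 5); new modulus lcm = 85.
    Write x = 10 + 17·t and substitute into x ≡ 3 (mod 5): 17·t ≡ 3 − 10 = -7 (mod 5).
    Reduce coefficients mod 5: 2·t ≡ 3 (mod 5).
    The inverse of 2 mod 5 is 3 (since 2·3 = 6 = 1·5 + 1), so t ≡ 3·3 = 9 ≡ 4 (mod 5).
    Then x = 10 + 17·4 = 78, valid modulo lcm(17, 5) = 85: x ≡ 78 (mod 85).
  Combine with x ≡ 5 (mod 19); new modulus lcm = 1615.
    Write x = 78 + 85·t and substitute into x ≡ 5 (mod 19): 85·t ≡ 5 − 78 = -73 (mod 19).
    Reduce coefficients mod 19: 9·t ≡ 3 (mod 19).
    The inverse of 9 mod 19 is 17 (since 9·17 = 153 = 8·19 + 1), so t ≡ 17·3 = 51 ≡ 13 (mod 19).
    Then x = 78 + 85·13 = 1183, valid modulo lcm(85, 19) = 1615: x ≡ 1183 (mod 1615).
  Combine with x ≡ 0 (mod 4); new modulus lcm = 6460.
    Write x = 1183 + 1615·t and substitute into x ≡ 0 (mod 4): 1615·t ≡ 0 − 1183 = -1183 (mod 4).
    Reduce coefficients mod 4: 3·t ≡ 1 (mod 4).
    The inverse of 3 mod 4 is 3 (since 3·3 = 9 = 2·4 + 1), so t ≡ 3·1 = 3 ≡ 3 (mod 4).
    Then x = 1183 + 1615·3 = 6028, valid modulo lcm(1615, 4) = 6460: x ≡ 6028 (mod 6460).
Verify against each original: 6028 mod 17 = 10, 6028 mod 5 = 3, 6028 mod 19 = 5, 6028 mod 4 = 0.

x ≡ 6028 (mod 6460).


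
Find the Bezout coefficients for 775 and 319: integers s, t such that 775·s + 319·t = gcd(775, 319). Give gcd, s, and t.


Euclidean algorithm on (775, 319) — divide until remainder is 0:
  775 = 2 · 319 + 137
  319 = 2 · 137 + 45
  137 = 3 · 45 + 2
  45 = 22 · 2 + 1
  2 = 2 · 1 + 0
gcd(775, 319) = 1.
Track Bezout coefficients alongside the remainders: start with r₀ = 775 = a·1 + b·0 (s = 1, t = 0) and r₁ = 319 = a·0 + b·1 (s = 0, t = 1); each new remainder r_{k+1} = r_{k-1} − q_k·r_k inherits s_{k+1} = s_{k-1} − q_k·s_k, t_{k+1} = t_{k-1} − q_k·t_k, so r_k = a·s_k + b·t_k at every step:
  q = 2: r = 137, s = 1 − 2·0 = 1, t = 0 − 2·1 = -2  (check: 775·1 + 319·(-2) = 137)
  q = 2: r = 45, s = 0 − 2·1 = -2, t = 1 − 2·(-2) = 5  (check: 775·(-2) + 319·5 = 45)
  q = 3: r = 2, s = 1 − 3·(-2) = 7, t = -2 − 3·5 = -17  (check: 775·7 + 319·(-17) = 2)
  q = 22: r = 1, s = -2 − 22·7 = -156, t = 5 − 22·(-17) = 379  (check: 775·(-156) + 319·379 = 1)
The row with r = 1 (the gcd) gives the Bezout coefficients s = -156, t = 379.
Result: 775 · (-156) + 319 · (379) = 1.

gcd(775, 319) = 1; s = -156, t = 379 (check: 775·(-156) + 319·379 = 1).


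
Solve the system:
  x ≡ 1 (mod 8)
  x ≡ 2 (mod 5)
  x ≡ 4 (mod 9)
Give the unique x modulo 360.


Moduli 8, 5, 9 are pairwise coprime; by CRT there is a unique solution modulo M = 8 · 5 · 9 = 360.
Solve pairwise, accumulating the modulus:
  Start with x ≡ 1 (mod 8).
  Combine with x ≡ 2 (mod 5): since gcd(8, 5) = 1, we get a unique residue mod 40.
    Write x = 1 + 8·t and substitute into x ≡ 2 (mod 5): 8·t ≡ 2 − 1 = 1 (mod 5).
    Reduce coefficients mod 5: 3·t ≡ 1 (mod 5).
    The inverse of 3 mod 5 is 2 (since 3·2 = 6 = 1·5 + 1), so t ≡ 2·1 = 2 ≡ 2 (mod 5).
    Then x = 1 + 8·2 = 17, valid modulo lcm(8, 5) = 40: x ≡ 17 (mod 40).
  Combine with x ≡ 4 (mod 9): since gcd(40, 9) = 1, we get a unique residue mod 360.
    Write x = 17 + 40·t and substitute into x ≡ 4 (mod 9): 40·t ≡ 4 − 17 = -13 (mod 9).
    Reduce coefficients mod 9: 4·t ≡ 5 (mod 9).
    The inverse of 4 mod 9 is 7 (since 4·7 = 28 = 3·9 + 1), so t ≡ 7·5 = 35 ≡ 8 (mod 9).
    Then x = 17 + 40·8 = 337, valid modulo lcm(40, 9) = 360: x ≡ 337 (mod 360).
Verify: 337 mod 8 = 1 ✓, 337 mod 5 = 2 ✓, 337 mod 9 = 4 ✓.

x ≡ 337 (mod 360).


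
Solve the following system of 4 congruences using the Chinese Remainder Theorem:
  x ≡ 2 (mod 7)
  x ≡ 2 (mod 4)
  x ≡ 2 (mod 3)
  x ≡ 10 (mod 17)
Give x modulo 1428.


Product of moduli M = 7 · 4 · 3 · 17 = 1428.
Merge one congruence at a time:
  Start: x ≡ 2 (mod 7).
  Combine with x ≡ 2 (mod 4); new modulus lcm = 28.
    Write x = 2 + 7·t and substitute into x ≡ 2 (mod 4): 7·t ≡ 2 − 2 = 0 (mod 4).
    Reduce coefficients mod 4: 3·t ≡ 0 (mod 4).
    The inverse of 3 mod 4 is 3 (since 3·3 = 9 = 2·4 + 1), so t ≡ 3·0 = 0 ≡ 0 (mod 4).
    Then x = 2 + 7·0 = 2, valid modulo lcm(7, 4) = 28: x ≡ 2 (mod 28).
  Combine with x ≡ 2 (mod 3); new modulus lcm = 84.
    Write x = 2 + 28·t and substitute into x ≡ 2 (mod 3): 28·t ≡ 2 − 2 = 0 (mod 3).
    Reduce coefficients mod 3: 1·t ≡ 0 (mod 3).
    So t ≡ 0 (mod 3).
    Then x = 2 + 28·0 = 2, valid modulo lcm(28, 3) = 84: x ≡ 2 (mod 84).
  Combine with x ≡ 10 (mod 17); new modulus lcm = 1428.
    Write x = 2 + 84·t and substitute into x ≡ 10 (mod 17): 84·t ≡ 10 − 2 = 8 (mod 17).
    Reduce coefficients mod 17: 16·t ≡ 8 (mod 17).
    The inverse of 16 mod 17 is 16 (since 16·16 = 256 = 15·17 + 1), so t ≡ 16·8 = 128 ≡ 9 (mod 17).
    Then x = 2 + 84·9 = 758, valid modulo lcm(84, 17) = 1428: x ≡ 758 (mod 1428).
Verify against each original: 758 mod 7 = 2, 758 mod 4 = 2, 758 mod 3 = 2, 758 mod 17 = 10.

x ≡ 758 (mod 1428).


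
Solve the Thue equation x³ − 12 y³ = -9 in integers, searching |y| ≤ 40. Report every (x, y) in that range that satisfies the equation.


The equation is x³ - 12y³ = -9. For fixed y, x³ = 12·y³ − 9, so a solution requires the RHS to be a perfect cube.
Strategy: iterate y from -40 to 40, compute RHS = 12·y³ − 9, and check whether it is a (positive or negative) perfect cube.
Check small values of y:
  y = 0: RHS = -9 is not a perfect cube.
  y = 1: RHS = 3 is not a perfect cube.
  y = -1: RHS = -21 is not a perfect cube.
  y = 2: RHS = 87 is not a perfect cube.
  y = -2: RHS = -105 is not a perfect cube.
  y = 3: RHS = 315 is not a perfect cube.
  y = -3: RHS = -333 is not a perfect cube.
Continuing the search up to |y| = 40 finds no solutions either.
No (x, y) in the scanned range satisfies the equation.

No integer solutions with |y| ≤ 40.


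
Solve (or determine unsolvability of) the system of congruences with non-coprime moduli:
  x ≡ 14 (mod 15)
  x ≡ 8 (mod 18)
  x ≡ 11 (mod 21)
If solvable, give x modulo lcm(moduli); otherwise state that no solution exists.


Moduli 15, 18, 21 are not pairwise coprime, so CRT works modulo lcm(m_i) when all pairwise compatibility conditions hold.
Pairwise compatibility: gcd(m_i, m_j) must divide a_i - a_j for every pair.
Merge one congruence at a time:
  Start: x ≡ 14 (mod 15).
  Combine with x ≡ 8 (mod 18): gcd(15, 18) = 3; 8 - 14 = -6, which IS divisible by 3, so compatible.
    Write x = 14 + 15·t and substitute into x ≡ 8 (mod 18): 15·t ≡ 8 − 14 = -6 (mod 18).
    Divide the congruence (and modulus) by g = 3: 5·t ≡ -2 (mod 6).
    Reduce coefficients mod 6: 5·t ≡ 4 (mod 6).
    The inverse of 5 mod 6 is 5 (since 5·5 = 25 = 4·6 + 1), so t ≡ 5·4 = 20 ≡ 2 (mod 6).
    Then x = 14 + 15·2 = 44, valid modulo lcm(15, 18) = 90: x ≡ 44 (mod 90).
  Combine with x ≡ 11 (mod 21): gcd(90, 21) = 3; 11 - 44 = -33, which IS divisible by 3, so compatible.
    Write x = 44 + 90·t and substitute into x ≡ 11 (mod 21): 90·t ≡ 11 − 44 = -33 (mod 21).
    Divide the congruence (and modulus) by g = 3: 30·t ≡ -11 (mod 7).
    Reduce coefficients mod 7: 2·t ≡ 3 (mod 7).
    The inverse of 2 mod 7 is 4 (since 2·4 = 8 = 1·7 + 1), so t ≡ 4·3 = 12 ≡ 5 (mod 7).
    Then x = 44 + 90·5 = 494, valid modulo lcm(90, 21) = 630: x ≡ 494 (mod 630).
Verify: 494 mod 15 = 14, 494 mod 18 = 8, 494 mod 21 = 11.

x ≡ 494 (mod 630).


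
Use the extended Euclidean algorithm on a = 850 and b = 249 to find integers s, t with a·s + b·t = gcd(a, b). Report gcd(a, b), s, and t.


Euclidean algorithm on (850, 249) — divide until remainder is 0:
  850 = 3 · 249 + 103
  249 = 2 · 103 + 43
  103 = 2 · 43 + 17
  43 = 2 · 17 + 9
  17 = 1 · 9 + 8
  9 = 1 · 8 + 1
  8 = 8 · 1 + 0
gcd(850, 249) = 1.
Track Bezout coefficients alongside the remainders: start with r₀ = 850 = a·1 + b·0 (s = 1, t = 0) and r₁ = 249 = a·0 + b·1 (s = 0, t = 1); each new remainder r_{k+1} = r_{k-1} − q_k·r_k inherits s_{k+1} = s_{k-1} − q_k·s_k, t_{k+1} = t_{k-1} − q_k·t_k, so r_k = a·s_k + b·t_k at every step:
  q = 3: r = 103, s = 1 − 3·0 = 1, t = 0 − 3·1 = -3  (check: 850·1 + 249·(-3) = 103)
  q = 2: r = 43, s = 0 − 2·1 = -2, t = 1 − 2·(-3) = 7  (check: 850·(-2) + 249·7 = 43)
  q = 2: r = 17, s = 1 − 2·(-2) = 5, t = -3 − 2·7 = -17  (check: 850·5 + 249·(-17) = 17)
  q = 2: r = 9, s = -2 − 2·5 = -12, t = 7 − 2·(-17) = 41  (check: 850·(-12) + 249·41 = 9)
  q = 1: r = 8, s = 5 − 1·(-12) = 17, t = -17 − 1·41 = -58  (check: 850·17 + 249·(-58) = 8)
  q = 1: r = 1, s = -12 − 1·17 = -29, t = 41 − 1·(-58) = 99  (check: 850·(-29) + 249·99 = 1)
The row with r = 1 (the gcd) gives the Bezout coefficients s = -29, t = 99.
Result: 850 · (-29) + 249 · (99) = 1.

gcd(850, 249) = 1; s = -29, t = 99 (check: 850·(-29) + 249·99 = 1).


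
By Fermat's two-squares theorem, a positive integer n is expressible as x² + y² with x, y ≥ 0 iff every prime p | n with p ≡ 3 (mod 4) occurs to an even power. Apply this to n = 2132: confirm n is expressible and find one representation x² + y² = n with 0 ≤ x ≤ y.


Step 1: Factor n = 2132 = 2^2 · 13 · 41.
Step 2: Check the mod-4 condition on each prime factor: 2 = 2 (special); 13 ≡ 1 (mod 4), exponent 1; 41 ≡ 1 (mod 4), exponent 1.
All primes ≡ 3 (mod 4) appear to even exponent (or don't appear), so by the two-squares theorem n IS expressible as a sum of two squares.
Step 3: Build a representation. Group n = k² · m with k = 2 and m = 13 · 41 = 533 (a product of primes ≡ 1 (mod 4)); a representation of m scales to one of n via (k·x)² + (k·y)² = k²(x² + y²). Each prime p ≡ 1 (mod 4) is itself a sum of two squares; find a² by testing p − a² for a perfect square:
  13: 13 − 1² = 12, 13 − 2² = 9 = 3² ⇒ 13 = 2² + 3².
  41: 41 − 1² = 40, 41 − 2² = 37, 41 − 3² = 32, 41 − 4² = 25 = 5² ⇒ 41 = 4² + 5².
  Combine using the Brahmagupta–Fibonacci identity (a² + b²)(c² + d²) = (ac − bd)² + (ad + bc)² = (ac + bd)² + (ad − bc)²:
  13 · 41 = 533: from (2² + 3²)(4² + 5²), take (2·4 − 3·5, 2·5 + 3·4) = (8 − 15, 10 + 12) = (-7, 22); dropping signs (only squares matter) gives (7, 22); check 7² + 22² = 49 + 484 = 533 ✓.
  Scale by k = 2: (2·7, 2·22) = (14, 44).
Step 4: Order so x ≤ y and verify: 14² + 44² = 196 + 1936 = 2132 = n. ✓

n = 2132 = 14² + 44² (one valid representation with x ≤ y).


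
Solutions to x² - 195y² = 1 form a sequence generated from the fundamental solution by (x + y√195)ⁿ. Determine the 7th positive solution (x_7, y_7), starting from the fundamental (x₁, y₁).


Step 1: Find the fundamental solution (x₁, y₁) of x² - 195y² = 1.
  Expand √195 as a continued fraction. a₀ = ⌊√195⌋ = 13; iterate m_{k+1} = d_k·a_k − m_k, d_{k+1} = (195 − m_{k+1}²)/d_k, a_{k+1} = ⌊(a₀ + m_{k+1})/d_{k+1}⌋ (starting m₀ = 0, d₀ = 1), with convergents p_k = a_k·p_{k-1} + p_{k-2}, q_k = a_k·q_{k-1} + q_{k-2} (p₋₁ = 1, q₋₁ = 0):
  k = 0: a₀ = 13; p₀/q₀ = 13/1; p₀² − 195·q₀² = 169 − 195 = -26.
  k = 1: m = 13, d = 26, a = ⌊(13 + 13)/26⌋ = 1; p/q = (1·13 + 1)/(1·1 + 0) = 14/1; p² − 195·q² = 196 − 195 = 1.
  The first convergent with p² − 195·q² = 1 gives the fundamental solution (x₁, y₁) = (14, 1).
Step 2: Apply the recurrence (x_{n+1}, y_{n+1}) = (x₁x_n + 195y₁y_n, x₁y_n + y₁x_n) repeatedly.
  From (x_1, y_1) = (14, 1): x_2 = 14·14 + 195·1·1 = 391; y_2 = 14·1 + 1·14 = 28.
  From (x_2, y_2) = (391, 28): x_3 = 14·391 + 195·1·28 = 10934; y_3 = 14·28 + 1·391 = 783.
  From (x_3, y_3) = (10934, 783): x_4 = 14·10934 + 195·1·783 = 305761; y_4 = 14·783 + 1·10934 = 21896.
  From (x_4, y_4) = (305761, 21896): x_5 = 14·305761 + 195·1·21896 = 8550374; y_5 = 14·21896 + 1·305761 = 612305.
  From (x_5, y_5) = (8550374, 612305): x_6 = 14·8550374 + 195·1·612305 = 239104711; y_6 = 14·612305 + 1·8550374 = 17122644.
  From (x_6, y_6) = (239104711, 17122644): x_7 = 14·239104711 + 195·1·17122644 = 6686381534; y_7 = 14·17122644 + 1·239104711 = 478821727.
Step 3: Verify x_7² - 195·y_7² = 44707698018216193156 - 44707698018216193155 = 1 (should be 1). ✓

(x_1, y_1) = (14, 1); (x_7, y_7) = (6686381534, 478821727).


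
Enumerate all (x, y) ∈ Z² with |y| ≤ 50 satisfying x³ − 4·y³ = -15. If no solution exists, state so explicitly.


The equation is x³ - 4y³ = -15. For fixed y, x³ = 4·y³ − 15, so a solution requires the RHS to be a perfect cube.
Strategy: iterate y from -50 to 50, compute RHS = 4·y³ − 15, and check whether it is a (positive or negative) perfect cube.
Check small values of y:
  y = 0: RHS = -15 is not a perfect cube.
  y = 1: RHS = -11 is not a perfect cube.
  y = -1: RHS = -19 is not a perfect cube.
  y = 2: RHS = 17 is not a perfect cube.
  y = -2: RHS = -47 is not a perfect cube.
  y = 3: RHS = 93 is not a perfect cube.
  y = -3: RHS = -123 is not a perfect cube.
Continuing the search up to |y| = 50 finds no solutions either.
No (x, y) in the scanned range satisfies the equation.

No integer solutions with |y| ≤ 50.


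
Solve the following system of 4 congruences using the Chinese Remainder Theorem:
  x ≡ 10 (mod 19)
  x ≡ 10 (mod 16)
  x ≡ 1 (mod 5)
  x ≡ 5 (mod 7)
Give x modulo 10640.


Product of moduli M = 19 · 16 · 5 · 7 = 10640.
Merge one congruence at a time:
  Start: x ≡ 10 (mod 19).
  Combine with x ≡ 10 (mod 16); new modulus lcm = 304.
    Write x = 10 + 19·t and substitute into x ≡ 10 (mod 16): 19·t ≡ 10 − 10 = 0 (mod 16).
    Reduce coefficients mod 16: 3·t ≡ 0 (mod 16).
    The inverse of 3 mod 16 is 11 (since 3·11 = 33 = 2·16 + 1), so t ≡ 11·0 = 0 ≡ 0 (mod 16).
    Then x = 10 + 19·0 = 10, valid modulo lcm(19, 16) = 304: x ≡ 10 (mod 304).
  Combine with x ≡ 1 (mod 5); new modulus lcm = 1520.
    Write x = 10 + 304·t and substitute into x ≡ 1 (mod 5): 304·t ≡ 1 − 10 = -9 (mod 5).
    Reduce coefficients mod 5: 4·t ≡ 1 (mod 5).
    The inverse of 4 mod 5 is 4 (since 4·4 = 16 = 3·5 + 1), so t ≡ 4·1 = 4 ≡ 4 (mod 5).
    Then x = 10 + 304·4 = 1226, valid modulo lcm(304, 5) = 1520: x ≡ 1226 (mod 1520).
  Combine with x ≡ 5 (mod 7); new modulus lcm = 10640.
    Write x = 1226 + 1520·t and substitute into x ≡ 5 (mod 7): 1520·t ≡ 5 − 1226 = -1221 (mod 7).
    Reduce coefficients mod 7: 1·t ≡ 4 (mod 7).
    So t ≡ 4 (mod 7).
    Then x = 1226 + 1520·4 = 7306, valid modulo lcm(1520, 7) = 10640: x ≡ 7306 (mod 10640).
Verify against each original: 7306 mod 19 = 10, 7306 mod 16 = 10, 7306 mod 5 = 1, 7306 mod 7 = 5.

x ≡ 7306 (mod 10640).


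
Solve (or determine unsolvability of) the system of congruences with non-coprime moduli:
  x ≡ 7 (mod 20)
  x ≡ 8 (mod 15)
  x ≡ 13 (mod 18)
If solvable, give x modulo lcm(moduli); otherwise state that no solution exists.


Moduli 20, 15, 18 are not pairwise coprime, so CRT works modulo lcm(m_i) when all pairwise compatibility conditions hold.
Pairwise compatibility: gcd(m_i, m_j) must divide a_i - a_j for every pair.
Merge one congruence at a time:
  Start: x ≡ 7 (mod 20).
  Combine with x ≡ 8 (mod 15): gcd(20, 15) = 5, and 8 - 7 = 1 is NOT divisible by 5.
    ⇒ system is inconsistent (no integer solution).

No solution (the system is inconsistent).


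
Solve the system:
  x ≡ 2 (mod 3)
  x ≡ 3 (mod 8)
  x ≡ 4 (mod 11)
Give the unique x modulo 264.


Moduli 3, 8, 11 are pairwise coprime; by CRT there is a unique solution modulo M = 3 · 8 · 11 = 264.
Solve pairwise, accumulating the modulus:
  Start with x ≡ 2 (mod 3).
  Combine with x ≡ 3 (mod 8): since gcd(3, 8) = 1, we get a unique residue mod 24.
    Write x = 2 + 3·t and substitute into x ≡ 3 (mod 8): 3·t ≡ 3 − 2 = 1 (mod 8).
    The inverse of 3 mod 8 is 3 (since 3·3 = 9 = 1·8 + 1), so t ≡ 3·1 = 3 ≡ 3 (mod 8).
    Then x = 2 + 3·3 = 11, valid modulo lcm(3, 8) = 24: x ≡ 11 (mod 24).
  Combine with x ≡ 4 (mod 11): since gcd(24, 11) = 1, we get a unique residue mod 264.
    Write x = 11 + 24·t and substitute into x ≡ 4 (mod 11): 24·t ≡ 4 − 11 = -7 (mod 11).
    Reduce coefficients mod 11: 2·t ≡ 4 (mod 11).
    The inverse of 2 mod 11 is 6 (since 2·6 = 12 = 1·11 + 1), so t ≡ 6·4 = 24 ≡ 2 (mod 11).
    Then x = 11 + 24·2 = 59, valid modulo lcm(24, 11) = 264: x ≡ 59 (mod 264).
Verify: 59 mod 3 = 2 ✓, 59 mod 8 = 3 ✓, 59 mod 11 = 4 ✓.

x ≡ 59 (mod 264).


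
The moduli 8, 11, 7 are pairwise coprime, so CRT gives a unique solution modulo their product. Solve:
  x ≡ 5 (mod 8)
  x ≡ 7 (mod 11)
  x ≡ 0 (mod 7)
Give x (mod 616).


Moduli 8, 11, 7 are pairwise coprime; by CRT there is a unique solution modulo M = 8 · 11 · 7 = 616.
Solve pairwise, accumulating the modulus:
  Start with x ≡ 5 (mod 8).
  Combine with x ≡ 7 (mod 11): since gcd(8, 11) = 1, we get a unique residue mod 88.
    Write x = 5 + 8·t and substitute into x ≡ 7 (mod 11): 8·t ≡ 7 − 5 = 2 (mod 11).
    The inverse of 8 mod 11 is 7 (since 8·7 = 56 = 5·11 + 1), so t ≡ 7·2 = 14 ≡ 3 (mod 11).
    Then x = 5 + 8·3 = 29, valid modulo lcm(8, 11) = 88: x ≡ 29 (mod 88).
  Combine with x ≡ 0 (mod 7): since gcd(88, 7) = 1, we get a unique residue mod 616.
    Write x = 29 + 88·t and substitute into x ≡ 0 (mod 7): 88·t ≡ 0 − 29 = -29 (mod 7).
    Reduce coefficients mod 7: 4·t ≡ 6 (mod 7).
    The inverse of 4 mod 7 is 2 (since 4·2 = 8 = 1·7 + 1), so t ≡ 2·6 = 12 ≡ 5 (mod 7).
    Then x = 29 + 88·5 = 469, valid modulo lcm(88, 7) = 616: x ≡ 469 (mod 616).
Verify: 469 mod 8 = 5 ✓, 469 mod 11 = 7 ✓, 469 mod 7 = 0 ✓.

x ≡ 469 (mod 616).


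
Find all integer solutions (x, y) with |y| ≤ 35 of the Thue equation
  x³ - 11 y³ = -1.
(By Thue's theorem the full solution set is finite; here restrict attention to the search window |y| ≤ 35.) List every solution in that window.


The equation is x³ - 11y³ = -1. For fixed y, x³ = 11·y³ − 1, so a solution requires the RHS to be a perfect cube.
Strategy: iterate y from -35 to 35, compute RHS = 11·y³ − 1, and check whether it is a (positive or negative) perfect cube.
Check small values of y:
  y = 0: RHS = -1 = (-1)³ ⇒ x = -1 works.
  y = 1: RHS = 10 is not a perfect cube.
  y = -1: RHS = -12 is not a perfect cube.
  y = 2: RHS = 87 is not a perfect cube.
  y = -2: RHS = -89 is not a perfect cube.
  y = 3: RHS = 296 is not a perfect cube.
  y = -3: RHS = -298 is not a perfect cube.
Continuing the search up to |y| = 35 finds no further solutions beyond those listed.
Collected solutions: (-1, 0).

Solutions (with |y| ≤ 35): (-1, 0).


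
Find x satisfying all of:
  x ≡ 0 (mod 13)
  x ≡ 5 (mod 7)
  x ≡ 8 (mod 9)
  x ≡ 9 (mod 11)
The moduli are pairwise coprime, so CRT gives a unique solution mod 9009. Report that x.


Product of moduli M = 13 · 7 · 9 · 11 = 9009.
Merge one congruence at a time:
  Start: x ≡ 0 (mod 13).
  Combine with x ≡ 5 (mod 7); new modulus lcm = 91.
    Write x = 0 + 13·t and substitute into x ≡ 5 (mod 7): 13·t ≡ 5 − 0 = 5 (mod 7).
    Reduce coefficients mod 7: 6·t ≡ 5 (mod 7).
    The inverse of 6 mod 7 is 6 (since 6·6 = 36 = 5·7 + 1), so t ≡ 6·5 = 30 ≡ 2 (mod 7).
    Then x = 0 + 13·2 = 26, valid modulo lcm(13, 7) = 91: x ≡ 26 (mod 91).
  Combine with x ≡ 8 (mod 9); new modulus lcm = 819.
    Write x = 26 + 91·t and substitute into x ≡ 8 (mod 9): 91·t ≡ 8 − 26 = -18 (mod 9).
    Reduce coefficients mod 9: 1·t ≡ 0 (mod 9).
    So t ≡ 0 (mod 9).
    Then x = 26 + 91·0 = 26, valid modulo lcm(91, 9) = 819: x ≡ 26 (mod 819).
  Combine with x ≡ 9 (mod 11); new modulus lcm = 9009.
    Write x = 26 + 819·t and substitute into x ≡ 9 (mod 11): 819·t ≡ 9 − 26 = -17 (mod 11).
    Reduce coefficients mod 11: 5·t ≡ 5 (mod 11).
    The inverse of 5 mod 11 is 9 (since 5·9 = 45 = 4·11 + 1), so t ≡ 9·5 = 45 ≡ 1 (mod 11).
    Then x = 26 + 819·1 = 845, valid modulo lcm(819, 11) = 9009: x ≡ 845 (mod 9009).
Verify against each original: 845 mod 13 = 0, 845 mod 7 = 5, 845 mod 9 = 8, 845 mod 11 = 9.

x ≡ 845 (mod 9009).


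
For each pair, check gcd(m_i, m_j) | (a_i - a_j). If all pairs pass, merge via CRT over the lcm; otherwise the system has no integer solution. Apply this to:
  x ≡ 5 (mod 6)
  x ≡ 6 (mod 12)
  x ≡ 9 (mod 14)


Moduli 6, 12, 14 are not pairwise coprime, so CRT works modulo lcm(m_i) when all pairwise compatibility conditions hold.
Pairwise compatibility: gcd(m_i, m_j) must divide a_i - a_j for every pair.
Merge one congruence at a time:
  Start: x ≡ 5 (mod 6).
  Combine with x ≡ 6 (mod 12): gcd(6, 12) = 6, and 6 - 5 = 1 is NOT divisible by 6.
    ⇒ system is inconsistent (no integer solution).

No solution (the system is inconsistent).


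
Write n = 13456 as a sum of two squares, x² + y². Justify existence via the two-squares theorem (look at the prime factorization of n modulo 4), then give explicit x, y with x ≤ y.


Step 1: Factor n = 13456 = 2^4 · 29^2.
Step 2: Check the mod-4 condition on each prime factor: 2 = 2 (special); 29 ≡ 1 (mod 4), exponent 2.
All primes ≡ 3 (mod 4) appear to even exponent (or don't appear), so by the two-squares theorem n IS expressible as a sum of two squares.
Step 3: Build a representation. Group n = k² · m with k = 4 and m = 29 · 29 = 841 (a product of primes ≡ 1 (mod 4)); a representation of m scales to one of n via (k·x)² + (k·y)² = k²(x² + y²). Each prime p ≡ 1 (mod 4) is itself a sum of two squares; find a² by testing p − a² for a perfect square:
  29: 29 − 1² = 28, 29 − 2² = 25 = 5² ⇒ 29 = 2² + 5².
  Combine using the Brahmagupta–Fibonacci identity (a² + b²)(c² + d²) = (ac − bd)² + (ad + bc)² = (ac + bd)² + (ad − bc)²:
  29 · 29 = 841: from (2² + 5²)(2² + 5²), take (2·2 − 5·5, 2·5 + 5·2) = (4 − 25, 10 + 10) = (-21, 20); dropping signs (only squares matter) gives (21, 20); check 21² + 20² = 441 + 400 = 841 ✓.
  Scale by k = 4: (4·21, 4·20) = (84, 80).
Step 4: Order so x ≤ y and verify: 80² + 84² = 6400 + 7056 = 13456 = n. ✓

n = 13456 = 80² + 84² (one valid representation with x ≤ y).


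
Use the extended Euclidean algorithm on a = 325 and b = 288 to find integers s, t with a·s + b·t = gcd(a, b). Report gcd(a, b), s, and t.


Euclidean algorithm on (325, 288) — divide until remainder is 0:
  325 = 1 · 288 + 37
  288 = 7 · 37 + 29
  37 = 1 · 29 + 8
  29 = 3 · 8 + 5
  8 = 1 · 5 + 3
  5 = 1 · 3 + 2
  3 = 1 · 2 + 1
  2 = 2 · 1 + 0
gcd(325, 288) = 1.
Track Bezout coefficients alongside the remainders: start with r₀ = 325 = a·1 + b·0 (s = 1, t = 0) and r₁ = 288 = a·0 + b·1 (s = 0, t = 1); each new remainder r_{k+1} = r_{k-1} − q_k·r_k inherits s_{k+1} = s_{k-1} − q_k·s_k, t_{k+1} = t_{k-1} − q_k·t_k, so r_k = a·s_k + b·t_k at every step:
  q = 1: r = 37, s = 1 − 1·0 = 1, t = 0 − 1·1 = -1  (check: 325·1 + 288·(-1) = 37)
  q = 7: r = 29, s = 0 − 7·1 = -7, t = 1 − 7·(-1) = 8  (check: 325·(-7) + 288·8 = 29)
  q = 1: r = 8, s = 1 − 1·(-7) = 8, t = -1 − 1·8 = -9  (check: 325·8 + 288·(-9) = 8)
  q = 3: r = 5, s = -7 − 3·8 = -31, t = 8 − 3·(-9) = 35  (check: 325·(-31) + 288·35 = 5)
  q = 1: r = 3, s = 8 − 1·(-31) = 39, t = -9 − 1·35 = -44  (check: 325·39 + 288·(-44) = 3)
  q = 1: r = 2, s = -31 − 1·39 = -70, t = 35 − 1·(-44) = 79  (check: 325·(-70) + 288·79 = 2)
  q = 1: r = 1, s = 39 − 1·(-70) = 109, t = -44 − 1·79 = -123  (check: 325·109 + 288·(-123) = 1)
The row with r = 1 (the gcd) gives the Bezout coefficients s = 109, t = -123.
Result: 325 · (109) + 288 · (-123) = 1.

gcd(325, 288) = 1; s = 109, t = -123 (check: 325·109 + 288·(-123) = 1).


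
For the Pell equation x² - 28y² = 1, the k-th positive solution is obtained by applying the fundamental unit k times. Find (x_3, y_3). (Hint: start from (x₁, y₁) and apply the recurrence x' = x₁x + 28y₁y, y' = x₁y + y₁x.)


Step 1: Find the fundamental solution (x₁, y₁) of x² - 28y² = 1.
  Expand √28 as a continued fraction. a₀ = ⌊√28⌋ = 5; iterate m_{k+1} = d_k·a_k − m_k, d_{k+1} = (28 − m_{k+1}²)/d_k, a_{k+1} = ⌊(a₀ + m_{k+1})/d_{k+1}⌋ (starting m₀ = 0, d₀ = 1), with convergents p_k = a_k·p_{k-1} + p_{k-2}, q_k = a_k·q_{k-1} + q_{k-2} (p₋₁ = 1, q₋₁ = 0):
  k = 0: a₀ = 5; p₀/q₀ = 5/1; p₀² − 28·q₀² = 25 − 28 = -3.
  k = 1: m = 5, d = 3, a = ⌊(5 + 5)/3⌋ = 3; p/q = (3·5 + 1)/(3·1 + 0) = 16/3; p² − 28·q² = 256 − 252 = 4.
  k = 2: m = 4, d = 4, a = ⌊(5 + 4)/4⌋ = 2; p/q = (2·16 + 5)/(2·3 + 1) = 37/7; p² − 28·q² = 1369 − 1372 = -3.
  k = 3: m = 4, d = 3, a = ⌊(5 + 4)/3⌋ = 3; p/q = (3·37 + 16)/(3·7 + 3) = 127/24; p² − 28·q² = 16129 − 16128 = 1.
  The first convergent with p² − 28·q² = 1 gives the fundamental solution (x₁, y₁) = (127, 24).
Step 2: Apply the recurrence (x_{n+1}, y_{n+1}) = (x₁x_n + 28y₁y_n, x₁y_n + y₁x_n) repeatedly.
  From (x_1, y_1) = (127, 24): x_2 = 127·127 + 28·24·24 = 32257; y_2 = 127·24 + 24·127 = 6096.
  From (x_2, y_2) = (32257, 6096): x_3 = 127·32257 + 28·24·6096 = 8193151; y_3 = 127·6096 + 24·32257 = 1548360.
Step 3: Verify x_3² - 28·y_3² = 67127723308801 - 67127723308800 = 1 (should be 1). ✓

(x_1, y_1) = (127, 24); (x_3, y_3) = (8193151, 1548360).


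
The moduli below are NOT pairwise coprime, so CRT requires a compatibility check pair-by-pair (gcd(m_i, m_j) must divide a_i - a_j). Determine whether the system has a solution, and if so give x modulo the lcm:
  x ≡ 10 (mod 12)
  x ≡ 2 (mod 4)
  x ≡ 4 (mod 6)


Moduli 12, 4, 6 are not pairwise coprime, so CRT works modulo lcm(m_i) when all pairwise compatibility conditions hold.
Pairwise compatibility: gcd(m_i, m_j) must divide a_i - a_j for every pair.
Merge one congruence at a time:
  Start: x ≡ 10 (mod 12).
  Combine with x ≡ 2 (mod 4): gcd(12, 4) = 4; 2 - 10 = -8, which IS divisible by 4, so compatible.
    Write x = 10 + 12·t and substitute into x ≡ 2 (mod 4): 12·t ≡ 2 − 10 = -8 (mod 4).
    Divide the congruence (and modulus) by g = 4: 3·t ≡ -2 (mod 1).
    Modulo 1 every t works; take t = 0.
    Then x = 10 + 12·0 = 10, valid modulo lcm(12, 4) = 12: x ≡ 10 (mod 12).
  Combine with x ≡ 4 (mod 6): gcd(12, 6) = 6; 4 - 10 = -6, which IS divisible by 6, so compatible.
    Write x = 10 + 12·t and substitute into x ≡ 4 (mod 6): 12·t ≡ 4 − 10 = -6 (mod 6).
    Divide the congruence (and modulus) by g = 6: 2·t ≡ -1 (mod 1).
    Modulo 1 every t works; take t = 0.
    Then x = 10 + 12·0 = 10, valid modulo lcm(12, 6) = 12: x ≡ 10 (mod 12).
Verify: 10 mod 12 = 10, 10 mod 4 = 2, 10 mod 6 = 4.

x ≡ 10 (mod 12).


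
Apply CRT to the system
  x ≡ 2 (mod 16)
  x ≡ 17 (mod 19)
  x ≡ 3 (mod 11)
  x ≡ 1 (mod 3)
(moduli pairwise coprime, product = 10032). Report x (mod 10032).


Product of moduli M = 16 · 19 · 11 · 3 = 10032.
Merge one congruence at a time:
  Start: x ≡ 2 (mod 16).
  Combine with x ≡ 17 (mod 19); new modulus lcm = 304.
    Write x = 2 + 16·t and substitute into x ≡ 17 (mod 19): 16·t ≡ 17 − 2 = 15 (mod 19).
    The inverse of 16 mod 19 is 6 (since 16·6 = 96 = 5·19 + 1), so t ≡ 6·15 = 90 ≡ 14 (mod 19).
    Then x = 2 + 16·14 = 226, valid modulo lcm(16, 19) = 304: x ≡ 226 (mod 304).
  Combine with x ≡ 3 (mod 11); new modulus lcm = 3344.
    Write x = 226 + 304·t and substitute into x ≡ 3 (mod 11): 304·t ≡ 3 − 226 = -223 (mod 11).
    Reduce coefficients mod 11: 7·t ≡ 8 (mod 11).
    The inverse of 7 mod 11 is 8 (since 7·8 = 56 = 5·11 + 1), so t ≡ 8·8 = 64 ≡ 9 (mod 11).
    Then x = 226 + 304·9 = 2962, valid modulo lcm(304, 11) = 3344: x ≡ 2962 (mod 3344).
  Combine with x ≡ 1 (mod 3); new modulus lcm = 10032.
    Write x = 2962 + 3344·t and substitute into x ≡ 1 (mod 3): 3344·t ≡ 1 − 2962 = -2961 (mod 3).
    Reduce coefficients mod 3: 2·t ≡ 0 (mod 3).
    The inverse of 2 mod 3 is 2 (since 2·2 = 4 = 1·3 + 1), so t ≡ 2·0 = 0 ≡ 0 (mod 3).
    Then x = 2962 + 3344·0 = 2962, valid modulo lcm(3344, 3) = 10032: x ≡ 2962 (mod 10032).
Verify against each original: 2962 mod 16 = 2, 2962 mod 19 = 17, 2962 mod 11 = 3, 2962 mod 3 = 1.

x ≡ 2962 (mod 10032).


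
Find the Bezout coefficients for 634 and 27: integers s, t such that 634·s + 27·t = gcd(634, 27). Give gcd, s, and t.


Euclidean algorithm on (634, 27) — divide until remainder is 0:
  634 = 23 · 27 + 13
  27 = 2 · 13 + 1
  13 = 13 · 1 + 0
gcd(634, 27) = 1.
Track Bezout coefficients alongside the remainders: start with r₀ = 634 = a·1 + b·0 (s = 1, t = 0) and r₁ = 27 = a·0 + b·1 (s = 0, t = 1); each new remainder r_{k+1} = r_{k-1} − q_k·r_k inherits s_{k+1} = s_{k-1} − q_k·s_k, t_{k+1} = t_{k-1} − q_k·t_k, so r_k = a·s_k + b·t_k at every step:
  q = 23: r = 13, s = 1 − 23·0 = 1, t = 0 − 23·1 = -23  (check: 634·1 + 27·(-23) = 13)
  q = 2: r = 1, s = 0 − 2·1 = -2, t = 1 − 2·(-23) = 47  (check: 634·(-2) + 27·47 = 1)
The row with r = 1 (the gcd) gives the Bezout coefficients s = -2, t = 47.
Result: 634 · (-2) + 27 · (47) = 1.

gcd(634, 27) = 1; s = -2, t = 47 (check: 634·(-2) + 27·47 = 1).


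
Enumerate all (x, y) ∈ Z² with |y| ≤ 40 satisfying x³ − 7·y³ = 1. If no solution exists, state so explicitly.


The equation is x³ - 7y³ = 1. For fixed y, x³ = 7·y³ + 1, so a solution requires the RHS to be a perfect cube.
Strategy: iterate y from -40 to 40, compute RHS = 7·y³ + 1, and check whether it is a (positive or negative) perfect cube.
Check small values of y:
  y = 0: RHS = 1 = (1)³ ⇒ x = 1 works.
  y = 1: RHS = 8 = (2)³ ⇒ x = 2 works.
  y = -1: RHS = -6 is not a perfect cube.
  y = 2: RHS = 57 is not a perfect cube.
  y = -2: RHS = -55 is not a perfect cube.
  y = 3: RHS = 190 is not a perfect cube.
  y = -3: RHS = -188 is not a perfect cube.
Continuing the search up to |y| = 40 finds no further solutions beyond those listed.
Collected solutions: (1, 0), (2, 1).

Solutions (with |y| ≤ 40): (1, 0), (2, 1).


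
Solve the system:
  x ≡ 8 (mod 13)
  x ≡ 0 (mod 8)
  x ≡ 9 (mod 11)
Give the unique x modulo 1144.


Moduli 13, 8, 11 are pairwise coprime; by CRT there is a unique solution modulo M = 13 · 8 · 11 = 1144.
Solve pairwise, accumulating the modulus:
  Start with x ≡ 8 (mod 13).
  Combine with x ≡ 0 (mod 8): since gcd(13, 8) = 1, we get a unique residue mod 104.
    Write x = 8 + 13·t and substitute into x ≡ 0 (mod 8): 13·t ≡ 0 − 8 = -8 (mod 8).
    Reduce coefficients mod 8: 5·t ≡ 0 (mod 8).
    The inverse of 5 mod 8 is 5 (since 5·5 = 25 = 3·8 + 1), so t ≡ 5·0 = 0 ≡ 0 (mod 8).
    Then x = 8 + 13·0 = 8, valid modulo lcm(13, 8) = 104: x ≡ 8 (mod 104).
  Combine with x ≡ 9 (mod 11): since gcd(104, 11) = 1, we get a unique residue mod 1144.
    Write x = 8 + 104·t and substitute into x ≡ 9 (mod 11): 104·t ≡ 9 − 8 = 1 (mod 11).
    Reduce coefficients mod 11: 5·t ≡ 1 (mod 11).
    The inverse of 5 mod 11 is 9 (since 5·9 = 45 = 4·11 + 1), so t ≡ 9·1 = 9 ≡ 9 (mod 11).
    Then x = 8 + 104·9 = 944, valid modulo lcm(104, 11) = 1144: x ≡ 944 (mod 1144).
Verify: 944 mod 13 = 8 ✓, 944 mod 8 = 0 ✓, 944 mod 11 = 9 ✓.

x ≡ 944 (mod 1144).


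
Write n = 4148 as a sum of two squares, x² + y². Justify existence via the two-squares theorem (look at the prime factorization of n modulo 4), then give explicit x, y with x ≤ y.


Step 1: Factor n = 4148 = 2^2 · 17 · 61.
Step 2: Check the mod-4 condition on each prime factor: 2 = 2 (special); 17 ≡ 1 (mod 4), exponent 1; 61 ≡ 1 (mod 4), exponent 1.
All primes ≡ 3 (mod 4) appear to even exponent (or don't appear), so by the two-squares theorem n IS expressible as a sum of two squares.
Step 3: Build a representation. Group n = k² · m with k = 2 and m = 17 · 61 = 1037 (a product of primes ≡ 1 (mod 4)); a representation of m scales to one of n via (k·x)² + (k·y)² = k²(x² + y²). Each prime p ≡ 1 (mod 4) is itself a sum of two squares; find a² by testing p − a² for a perfect square:
  17: 17 − 1² = 16 = 4² ⇒ 17 = 1² + 4².
  61: 61 − 1² = 60, 61 − 2² = 57, 61 − 3² = 52, 61 − 4² = 45, 61 − 5² = 36 = 6² ⇒ 61 = 5² + 6².
  Combine using the Brahmagupta–Fibonacci identity (a² + b²)(c² + d²) = (ac − bd)² + (ad + bc)² = (ac + bd)² + (ad − bc)²:
  17 · 61 = 1037: from (1² + 4²)(5² + 6²), take (1·5 − 4·6, 1·6 + 4·5) = (5 − 24, 6 + 20) = (-19, 26); dropping signs (only squares matter) gives (19, 26); check 19² + 26² = 361 + 676 = 1037 ✓.
  Scale by k = 2: (2·19, 2·26) = (38, 52).
Step 4: Order so x ≤ y and verify: 38² + 52² = 1444 + 2704 = 4148 = n. ✓

n = 4148 = 38² + 52² (one valid representation with x ≤ y).


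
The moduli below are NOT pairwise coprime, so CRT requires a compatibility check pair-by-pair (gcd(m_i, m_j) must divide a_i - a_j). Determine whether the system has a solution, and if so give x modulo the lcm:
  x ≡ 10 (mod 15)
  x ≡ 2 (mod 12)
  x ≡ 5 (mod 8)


Moduli 15, 12, 8 are not pairwise coprime, so CRT works modulo lcm(m_i) when all pairwise compatibility conditions hold.
Pairwise compatibility: gcd(m_i, m_j) must divide a_i - a_j for every pair.
Merge one congruence at a time:
  Start: x ≡ 10 (mod 15).
  Combine with x ≡ 2 (mod 12): gcd(15, 12) = 3, and 2 - 10 = -8 is NOT divisible by 3.
    ⇒ system is inconsistent (no integer solution).

No solution (the system is inconsistent).


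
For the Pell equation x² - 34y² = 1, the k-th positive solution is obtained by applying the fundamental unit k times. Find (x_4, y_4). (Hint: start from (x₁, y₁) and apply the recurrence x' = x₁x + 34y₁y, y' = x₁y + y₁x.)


Step 1: Find the fundamental solution (x₁, y₁) of x² - 34y² = 1.
  Expand √34 as a continued fraction. a₀ = ⌊√34⌋ = 5; iterate m_{k+1} = d_k·a_k − m_k, d_{k+1} = (34 − m_{k+1}²)/d_k, a_{k+1} = ⌊(a₀ + m_{k+1})/d_{k+1}⌋ (starting m₀ = 0, d₀ = 1), with convergents p_k = a_k·p_{k-1} + p_{k-2}, q_k = a_k·q_{k-1} + q_{k-2} (p₋₁ = 1, q₋₁ = 0):
  k = 0: a₀ = 5; p₀/q₀ = 5/1; p₀² − 34·q₀² = 25 − 34 = -9.
  k = 1: m = 5, d = 9, a = ⌊(5 + 5)/9⌋ = 1; p/q = (1·5 + 1)/(1·1 + 0) = 6/1; p² − 34·q² = 36 − 34 = 2.
  k = 2: m = 4, d = 2, a = ⌊(5 + 4)/2⌋ = 4; p/q = (4·6 + 5)/(4·1 + 1) = 29/5; p² − 34·q² = 841 − 850 = -9.
  k = 3: m = 4, d = 9, a = ⌊(5 + 4)/9⌋ = 1; p/q = (1·29 + 6)/(1·5 + 1) = 35/6; p² − 34·q² = 1225 − 1224 = 1.
  The first convergent with p² − 34·q² = 1 gives the fundamental solution (x₁, y₁) = (35, 6).
Step 2: Apply the recurrence (x_{n+1}, y_{n+1}) = (x₁x_n + 34y₁y_n, x₁y_n + y₁x_n) repeatedly.
  From (x_1, y_1) = (35, 6): x_2 = 35·35 + 34·6·6 = 2449; y_2 = 35·6 + 6·35 = 420.
  From (x_2, y_2) = (2449, 420): x_3 = 35·2449 + 34·6·420 = 171395; y_3 = 35·420 + 6·2449 = 29394.
  From (x_3, y_3) = (171395, 29394): x_4 = 35·171395 + 34·6·29394 = 11995201; y_4 = 35·29394 + 6·171395 = 2057160.
Step 3: Verify x_4² - 34·y_4² = 143884847030401 - 143884847030400 = 1 (should be 1). ✓

(x_1, y_1) = (35, 6); (x_4, y_4) = (11995201, 2057160).


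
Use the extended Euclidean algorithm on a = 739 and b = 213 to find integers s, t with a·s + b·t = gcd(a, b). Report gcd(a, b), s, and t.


Euclidean algorithm on (739, 213) — divide until remainder is 0:
  739 = 3 · 213 + 100
  213 = 2 · 100 + 13
  100 = 7 · 13 + 9
  13 = 1 · 9 + 4
  9 = 2 · 4 + 1
  4 = 4 · 1 + 0
gcd(739, 213) = 1.
Track Bezout coefficients alongside the remainders: start with r₀ = 739 = a·1 + b·0 (s = 1, t = 0) and r₁ = 213 = a·0 + b·1 (s = 0, t = 1); each new remainder r_{k+1} = r_{k-1} − q_k·r_k inherits s_{k+1} = s_{k-1} − q_k·s_k, t_{k+1} = t_{k-1} − q_k·t_k, so r_k = a·s_k + b·t_k at every step:
  q = 3: r = 100, s = 1 − 3·0 = 1, t = 0 − 3·1 = -3  (check: 739·1 + 213·(-3) = 100)
  q = 2: r = 13, s = 0 − 2·1 = -2, t = 1 − 2·(-3) = 7  (check: 739·(-2) + 213·7 = 13)
  q = 7: r = 9, s = 1 − 7·(-2) = 15, t = -3 − 7·7 = -52  (check: 739·15 + 213·(-52) = 9)
  q = 1: r = 4, s = -2 − 1·15 = -17, t = 7 − 1·(-52) = 59  (check: 739·(-17) + 213·59 = 4)
  q = 2: r = 1, s = 15 − 2·(-17) = 49, t = -52 − 2·59 = -170  (check: 739·49 + 213·(-170) = 1)
The row with r = 1 (the gcd) gives the Bezout coefficients s = 49, t = -170.
Result: 739 · (49) + 213 · (-170) = 1.

gcd(739, 213) = 1; s = 49, t = -170 (check: 739·49 + 213·(-170) = 1).


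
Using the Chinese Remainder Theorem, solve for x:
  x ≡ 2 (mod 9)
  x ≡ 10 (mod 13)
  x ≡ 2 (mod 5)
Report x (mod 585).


Moduli 9, 13, 5 are pairwise coprime; by CRT there is a unique solution modulo M = 9 · 13 · 5 = 585.
Solve pairwise, accumulating the modulus:
  Start with x ≡ 2 (mod 9).
  Combine with x ≡ 10 (mod 13): since gcd(9, 13) = 1, we get a unique residue mod 117.
    Write x = 2 + 9·t and substitute into x ≡ 10 (mod 13): 9·t ≡ 10 − 2 = 8 (mod 13).
    The inverse of 9 mod 13 is 3 (since 9·3 = 27 = 2·13 + 1), so t ≡ 3·8 = 24 ≡ 11 (mod 13).
    Then x = 2 + 9·11 = 101, valid modulo lcm(9, 13) = 117: x ≡ 101 (mod 117).
  Combine with x ≡ 2 (mod 5): since gcd(117, 5) = 1, we get a unique residue mod 585.
    Write x = 101 + 117·t and substitute into x ≡ 2 (mod 5): 117·t ≡ 2 − 101 = -99 (mod 5).
    Reduce coefficients mod 5: 2·t ≡ 1 (mod 5).
    The inverse of 2 mod 5 is 3 (since 2·3 = 6 = 1·5 + 1), so t ≡ 3·1 = 3 ≡ 3 (mod 5).
    Then x = 101 + 117·3 = 452, valid modulo lcm(117, 5) = 585: x ≡ 452 (mod 585).
Verify: 452 mod 9 = 2 ✓, 452 mod 13 = 10 ✓, 452 mod 5 = 2 ✓.

x ≡ 452 (mod 585).


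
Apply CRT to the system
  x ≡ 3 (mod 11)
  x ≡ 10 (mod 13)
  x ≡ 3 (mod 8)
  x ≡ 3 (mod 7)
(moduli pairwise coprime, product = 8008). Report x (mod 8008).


Product of moduli M = 11 · 13 · 8 · 7 = 8008.
Merge one congruence at a time:
  Start: x ≡ 3 (mod 11).
  Combine with x ≡ 10 (mod 13); new modulus lcm = 143.
    Write x = 3 + 11·t and substitute into x ≡ 10 (mod 13): 11·t ≡ 10 − 3 = 7 (mod 13).
    The inverse of 11 mod 13 is 6 (since 11·6 = 66 = 5·13 + 1), so t ≡ 6·7 = 42 ≡ 3 (mod 13).
    Then x = 3 + 11·3 = 36, valid modulo lcm(11, 13) = 143: x ≡ 36 (mod 143).
  Combine with x ≡ 3 (mod 8); new modulus lcm = 1144.
    Write x = 36 + 143·t and substitute into x ≡ 3 (mod 8): 143·t ≡ 3 − 36 = -33 (mod 8).
    Reduce coefficients mod 8: 7·t ≡ 7 (mod 8).
    The inverse of 7 mod 8 is 7 (since 7·7 = 49 = 6·8 + 1), so t ≡ 7·7 = 49 ≡ 1 (mod 8).
    Then x = 36 + 143·1 = 179, valid modulo lcm(143, 8) = 1144: x ≡ 179 (mod 1144).
  Combine with x ≡ 3 (mod 7); new modulus lcm = 8008.
    Write x = 179 + 1144·t and substitute into x ≡ 3 (mod 7): 1144·t ≡ 3 − 179 = -176 (mod 7).
    Reduce coefficients mod 7: 3·t ≡ 6 (mod 7).
    The inverse of 3 mod 7 is 5 (since 3·5 = 15 = 2·7 + 1), so t ≡ 5·6 = 30 ≡ 2 (mod 7).
    Then x = 179 + 1144·2 = 2467, valid modulo lcm(1144, 7) = 8008: x ≡ 2467 (mod 8008).
Verify against each original: 2467 mod 11 = 3, 2467 mod 13 = 10, 2467 mod 8 = 3, 2467 mod 7 = 3.

x ≡ 2467 (mod 8008).


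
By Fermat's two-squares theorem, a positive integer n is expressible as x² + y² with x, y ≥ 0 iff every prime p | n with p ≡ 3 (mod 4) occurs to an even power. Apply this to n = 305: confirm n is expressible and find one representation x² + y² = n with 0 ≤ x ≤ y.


Step 1: Factor n = 305 = 5 · 61.
Step 2: Check the mod-4 condition on each prime factor: 5 ≡ 1 (mod 4), exponent 1; 61 ≡ 1 (mod 4), exponent 1.
All primes ≡ 3 (mod 4) appear to even exponent (or don't appear), so by the two-squares theorem n IS expressible as a sum of two squares.
Step 3: Build a representation. Here n = 5 · 61 is a product of primes ≡ 1 (mod 4). Each prime p ≡ 1 (mod 4) is itself a sum of two squares; find a² by testing p − a² for a perfect square:
  5: 5 − 1² = 4 = 2² ⇒ 5 = 1² + 2².
  61: 61 − 1² = 60, 61 − 2² = 57, 61 − 3² = 52, 61 − 4² = 45, 61 − 5² = 36 = 6² ⇒ 61 = 5² + 6².
  Combine using the Brahmagupta–Fibonacci identity (a² + b²)(c² + d²) = (ac − bd)² + (ad + bc)² = (ac + bd)² + (ad − bc)²:
  5 · 61 = 305: from (1² + 2²)(5² + 6²), take (1·5 − 2·6, 1·6 + 2·5) = (5 − 12, 6 + 10) = (-7, 16); dropping signs (only squares matter) gives (7, 16); check 7² + 16² = 49 + 256 = 305 ✓.
Step 4: Order so x ≤ y and verify: 7² + 16² = 49 + 256 = 305 = n. ✓

n = 305 = 7² + 16² (one valid representation with x ≤ y).
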